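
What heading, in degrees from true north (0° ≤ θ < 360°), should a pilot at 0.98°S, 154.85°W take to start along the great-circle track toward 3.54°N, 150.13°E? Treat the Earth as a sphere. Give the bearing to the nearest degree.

275°

Δλ = 150.13 − -154.85 = 304.98°; wrapped into (−180°, 180°]: -55.02°.
θ = atan2( sin Δλ · cos φ₂ , cos φ₁ · sin φ₂ − sin φ₁ · cos φ₂ · cos Δλ )
  = atan2(-0.81779, 0.07152) = -85.002° → normalised to [0°, 360°): 274.998°.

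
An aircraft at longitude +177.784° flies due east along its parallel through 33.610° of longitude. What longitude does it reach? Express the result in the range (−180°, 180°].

-148.606°

Start at +177.784°; shift +33.610° → +211.394°.
+211.394° lies outside (−180°, 180°]; subtract 360° → -148.606°.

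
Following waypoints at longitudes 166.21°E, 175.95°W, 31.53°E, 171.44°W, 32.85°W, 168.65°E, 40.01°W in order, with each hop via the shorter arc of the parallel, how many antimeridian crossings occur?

Leg 1: +166.21° → -175.95°, shortest Δλ = 17.84° (east) — crosses 180°.
Leg 2: -175.95° → +31.53°, shortest Δλ = -152.52° (west) — crosses 180°.
Leg 3: +31.53° → -171.44°, shortest Δλ = 157.03° (east) — crosses 180°.
Leg 4: -171.44° → -32.85°, shortest Δλ = 138.59° (east) — does not cross 180°.
Leg 5: -32.85° → +168.65°, shortest Δλ = -158.5° (west) — crosses 180°.
Leg 6: +168.65° → -40.01°, shortest Δλ = 151.34° (east) — crosses 180°.
Total crossings: 5.

5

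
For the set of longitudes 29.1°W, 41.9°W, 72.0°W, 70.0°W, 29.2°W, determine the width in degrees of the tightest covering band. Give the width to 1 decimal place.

42.9°

Sort the longitudes: -72.0°, -70.0°, -41.9°, -29.2°, -29.1°.
Eastward gaps between consecutive values (wrapping around): 2.0°, 28.1°, 12.7°, 0.1°, 317.1°.
Largest gap = 317.1° ⇒ minimal covering band is its complement: 360° − 317.1° = 42.9°.
Band runs from -72.0° eastward to -29.1°.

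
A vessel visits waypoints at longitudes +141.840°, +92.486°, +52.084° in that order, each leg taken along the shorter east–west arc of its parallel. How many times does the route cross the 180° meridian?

0

Leg 1: +141.840° → +92.486°, shortest Δλ = -49.354° (west) — does not cross 180°.
Leg 2: +92.486° → +52.084°, shortest Δλ = -40.402° (west) — does not cross 180°.
Total crossings: 0.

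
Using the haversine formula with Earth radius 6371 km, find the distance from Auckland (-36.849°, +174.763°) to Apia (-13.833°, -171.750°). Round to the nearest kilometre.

Δλ = -171.750 − 174.763 = -346.513°; wrapped into (−180°, 180°]: 13.487°.
Δφ = -13.833 − -36.849 = 23.016°.
a = sin²(Δφ/2) + cos φ₁ · cos φ₂ · sin²(Δλ/2) = 0.050516.
c = 2·atan2(√a, √(1−a)) = 0.45339 rad → d = 6371·c ≈ 2888.54 km.

2889 km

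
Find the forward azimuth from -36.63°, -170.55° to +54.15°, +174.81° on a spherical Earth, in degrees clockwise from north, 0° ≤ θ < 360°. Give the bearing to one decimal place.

351.5°

Δλ = 174.81 − -170.55 = 345.36°; wrapped into (−180°, 180°]: -14.64°.
θ = atan2( sin Δλ · cos φ₂ , cos φ₁ · sin φ₂ − sin φ₁ · cos φ₂ · cos Δλ )
  = atan2(-0.14802, 0.98856) = -8.516° → normalised to [0°, 360°): 351.484°.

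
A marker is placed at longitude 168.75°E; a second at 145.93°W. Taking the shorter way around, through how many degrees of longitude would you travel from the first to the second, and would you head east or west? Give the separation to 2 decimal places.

45.32° east

Raw difference: -145.93 − 168.75 = -314.68°.
Normalise into (−180°, 180°]: -314.68° + 360° = 45.32°.
Positive ⇒ the second point lies to the east; separation 45.32°.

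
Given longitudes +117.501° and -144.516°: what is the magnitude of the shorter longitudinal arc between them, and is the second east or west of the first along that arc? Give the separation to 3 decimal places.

Raw difference: -144.516 − 117.501 = -262.017°.
Normalise into (−180°, 180°]: -262.017° + 360° = 97.983°.
Positive ⇒ the second point lies to the east; separation 97.983°.

97.983° east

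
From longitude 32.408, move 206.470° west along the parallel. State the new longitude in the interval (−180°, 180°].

Start at +32.408°; shift −206.470° → -174.062°.
-174.062° already lies in (−180°, 180°].

-174.062°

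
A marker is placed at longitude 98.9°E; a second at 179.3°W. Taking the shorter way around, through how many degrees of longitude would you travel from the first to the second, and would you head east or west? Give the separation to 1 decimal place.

81.8° east

Raw difference: -179.3 − 98.9 = -278.2°.
Normalise into (−180°, 180°]: -278.2° + 360° = 81.8°.
Positive ⇒ the second point lies to the east; separation 81.8°.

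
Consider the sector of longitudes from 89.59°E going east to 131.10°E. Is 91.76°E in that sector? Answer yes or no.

Band width going east from +89.59° to +131.10°: ((131.10 − 89.59) mod 360) = 41.51°.
Offset of +91.76° east of the west edge: ((91.76 − 89.59) mod 360) = 2.17°.
2.17° ≤ 41.51° ⇒ inside.

Yes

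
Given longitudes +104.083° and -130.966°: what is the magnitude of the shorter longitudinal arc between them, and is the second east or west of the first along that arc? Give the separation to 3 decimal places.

Raw difference: -130.966 − 104.083 = -235.049°.
Normalise into (−180°, 180°]: -235.049° + 360° = 124.951°.
Positive ⇒ the second point lies to the east; separation 124.951°.

124.951° east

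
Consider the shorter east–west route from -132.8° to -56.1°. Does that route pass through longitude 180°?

Signed shortest Δλ = ((-56.1 − -132.8 + 180) mod 360) − 180 = 76.7°.
Going east by 76.7° from -132.8° reaches -56.1° without touching 180°.

No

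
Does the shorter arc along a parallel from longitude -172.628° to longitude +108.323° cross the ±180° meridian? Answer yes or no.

Yes

Naïve |108.323 − -172.628| = 280.951° > 180°, so the shorter arc goes the other way round — across 180°.
Signed shortest Δλ = ((108.323 − -172.628 + 180) mod 360) − 180 = -79.049°.
Going west by 79.049° from -172.628° passes through 180° before reaching +108.323°.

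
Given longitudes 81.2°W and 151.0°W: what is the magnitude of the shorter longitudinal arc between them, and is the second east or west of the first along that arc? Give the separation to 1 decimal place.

69.8° west

Raw difference: -151.0 − -81.2 = -69.8°.
Normalise into (−180°, 180°]: -69.8° stays -69.8°.
Negative ⇒ the second point lies to the west; separation 69.8°.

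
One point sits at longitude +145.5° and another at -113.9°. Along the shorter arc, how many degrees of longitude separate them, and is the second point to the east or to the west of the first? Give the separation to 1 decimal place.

Raw difference: -113.9 − 145.5 = -259.4°.
Normalise into (−180°, 180°]: -259.4° + 360° = 100.6°.
Positive ⇒ the second point lies to the east; separation 100.6°.

100.6° east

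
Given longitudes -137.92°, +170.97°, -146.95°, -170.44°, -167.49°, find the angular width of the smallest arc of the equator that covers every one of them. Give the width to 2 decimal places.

Sort the longitudes: -170.44°, -167.49°, -146.95°, -137.92°, +170.97°.
Eastward gaps between consecutive values (wrapping around): 2.95°, 20.54°, 9.03°, 308.89°, 18.59°.
Largest gap = 308.89° ⇒ minimal covering band is its complement: 360° − 308.89° = 51.11°.
Band runs from +170.97° eastward to -137.92°, crossing the antimeridian.

51.11°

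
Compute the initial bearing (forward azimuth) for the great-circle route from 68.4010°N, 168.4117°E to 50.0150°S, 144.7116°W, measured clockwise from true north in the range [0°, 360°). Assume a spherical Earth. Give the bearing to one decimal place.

Δλ = -144.7116 − 168.4117 = -313.1233°; wrapped into (−180°, 180°]: 46.8767°.
θ = atan2( sin Δλ · cos φ₂ , cos φ₁ · sin φ₂ − sin φ₁ · cos φ₂ · cos Δλ )
  = atan2(0.46901, -0.69046) = 145.813° → normalised to [0°, 360°): 145.813°.

145.8°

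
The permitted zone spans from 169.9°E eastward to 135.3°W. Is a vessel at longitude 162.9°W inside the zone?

Band width going east from +169.9° to -135.3°: ((-135.3 − 169.9) mod 360) = 54.8°.
Offset of -162.9° east of the west edge: ((-162.9 − 169.9) mod 360) = 27.2°.
27.2° ≤ 54.8° ⇒ inside.

Yes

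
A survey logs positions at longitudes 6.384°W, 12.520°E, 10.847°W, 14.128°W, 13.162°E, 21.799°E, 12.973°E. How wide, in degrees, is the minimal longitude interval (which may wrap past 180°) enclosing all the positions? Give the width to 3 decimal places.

35.927°

Sort the longitudes: -14.128°, -10.847°, -6.384°, +12.520°, +12.973°, +13.162°, +21.799°.
Eastward gaps between consecutive values (wrapping around): 3.281°, 4.463°, 18.904°, 0.453°, 0.189°, 8.637°, 324.073°.
Largest gap = 324.073° ⇒ minimal covering band is its complement: 360° − 324.073° = 35.927°.
Band runs from -14.128° eastward to +21.799°.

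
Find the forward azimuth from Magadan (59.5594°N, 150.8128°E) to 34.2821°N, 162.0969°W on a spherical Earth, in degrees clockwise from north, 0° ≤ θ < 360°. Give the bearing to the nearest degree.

108°

Δλ = -162.0969 − 150.8128 = -312.9097°; wrapped into (−180°, 180°]: 47.0903°.
θ = atan2( sin Δλ · cos φ₂ , cos φ₁ · sin φ₂ − sin φ₁ · cos φ₂ · cos Δλ )
  = atan2(0.60519, -0.19964) = 108.257° → normalised to [0°, 360°): 108.257°.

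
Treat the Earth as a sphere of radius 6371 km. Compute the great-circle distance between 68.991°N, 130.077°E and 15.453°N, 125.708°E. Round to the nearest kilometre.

Δλ = 125.708 − 130.077 = -4.369°.
Δφ = 15.453 − 68.991 = -53.538°.
a = sin²(Δφ/2) + cos φ₁ · cos φ₂ · sin²(Δλ/2) = 0.203357.
c = 2·atan2(√a, √(1−a)) = 0.93566 rad → d = 6371·c ≈ 5961.10 km.

5961 km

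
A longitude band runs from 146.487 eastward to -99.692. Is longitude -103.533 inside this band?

Band width going east from +146.487° to -99.692°: ((-99.692 − 146.487) mod 360) = 113.821°.
Offset of -103.533° east of the west edge: ((-103.533 − 146.487) mod 360) = 109.980°.
109.980° ≤ 113.821° ⇒ inside.

Yes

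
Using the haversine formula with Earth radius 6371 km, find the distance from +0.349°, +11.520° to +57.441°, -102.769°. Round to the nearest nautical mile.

Δλ = -102.769 − 11.520 = -114.289°.
Δφ = 57.441 − 0.349 = 57.092°.
a = sin²(Δφ/2) + cos φ₁ · cos φ₂ · sin²(Δλ/2) = 0.608116.
c = 2·atan2(√a, √(1−a)) = 1.78875 rad → d = 6371·c ≈ 11396.12 km ≈ 6153.41 nmi.

6153 nmi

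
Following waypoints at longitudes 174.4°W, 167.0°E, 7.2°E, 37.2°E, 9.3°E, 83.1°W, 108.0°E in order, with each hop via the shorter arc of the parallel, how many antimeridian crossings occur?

Leg 1: -174.4° → +167.0°, shortest Δλ = -18.6° (west) — crosses 180°.
Leg 2: +167.0° → +7.2°, shortest Δλ = -159.8° (west) — does not cross 180°.
Leg 3: +7.2° → +37.2°, shortest Δλ = 30.0° (east) — does not cross 180°.
Leg 4: +37.2° → +9.3°, shortest Δλ = -27.9° (west) — does not cross 180°.
Leg 5: +9.3° → -83.1°, shortest Δλ = -92.4° (west) — does not cross 180°.
Leg 6: -83.1° → +108.0°, shortest Δλ = -168.9° (west) — crosses 180°.
Total crossings: 2.

2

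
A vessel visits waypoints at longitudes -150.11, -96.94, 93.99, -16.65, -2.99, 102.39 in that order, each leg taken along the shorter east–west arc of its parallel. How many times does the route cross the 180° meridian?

1

Leg 1: -150.11° → -96.94°, shortest Δλ = 53.17° (east) — does not cross 180°.
Leg 2: -96.94° → +93.99°, shortest Δλ = -169.07° (west) — crosses 180°.
Leg 3: +93.99° → -16.65°, shortest Δλ = -110.64° (west) — does not cross 180°.
Leg 4: -16.65° → -2.99°, shortest Δλ = 13.66° (east) — does not cross 180°.
Leg 5: -2.99° → +102.39°, shortest Δλ = 105.38° (east) — does not cross 180°.
Total crossings: 1.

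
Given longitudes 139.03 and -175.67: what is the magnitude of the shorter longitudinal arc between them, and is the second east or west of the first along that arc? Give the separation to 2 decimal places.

Raw difference: -175.67 − 139.03 = -314.7°.
Normalise into (−180°, 180°]: -314.7° + 360° = 45.3°.
Positive ⇒ the second point lies to the east; separation 45.30°.

45.30° east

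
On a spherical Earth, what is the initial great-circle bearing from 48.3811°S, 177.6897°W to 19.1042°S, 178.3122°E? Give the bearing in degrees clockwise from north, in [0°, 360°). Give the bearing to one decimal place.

Δλ = 178.3122 − -177.6897 = 356.0019°; wrapped into (−180°, 180°]: -3.9981°.
θ = atan2( sin Δλ · cos φ₂ , cos φ₁ · sin φ₂ − sin φ₁ · cos φ₂ · cos Δλ )
  = atan2(-0.06588, 0.48731) = -7.700° → normalised to [0°, 360°): 352.300°.

352.3°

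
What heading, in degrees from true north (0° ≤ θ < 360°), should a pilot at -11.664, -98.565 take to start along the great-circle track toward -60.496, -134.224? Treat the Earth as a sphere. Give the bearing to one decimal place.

200.4°

Δλ = -134.224 − -98.565 = -35.659°.
θ = atan2( sin Δλ · cos φ₂ , cos φ₁ · sin φ₂ − sin φ₁ · cos φ₂ · cos Δλ )
  = atan2(-0.28710, -0.77145) = -159.587° → normalised to [0°, 360°): 200.413°.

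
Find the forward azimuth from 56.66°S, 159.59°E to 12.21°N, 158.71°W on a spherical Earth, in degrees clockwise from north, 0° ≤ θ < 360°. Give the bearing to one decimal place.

41.9°

Δλ = -158.71 − 159.59 = -318.30°; wrapped into (−180°, 180°]: 41.70°.
θ = atan2( sin Δλ · cos φ₂ , cos φ₁ · sin φ₂ − sin φ₁ · cos φ₂ · cos Δλ )
  = atan2(0.65018, 0.72589) = 41.851° → normalised to [0°, 360°): 41.851°.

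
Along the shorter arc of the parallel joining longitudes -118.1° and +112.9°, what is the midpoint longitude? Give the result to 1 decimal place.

+177.4°

Signed shortest Δλ from -118.1° to +112.9° is -129.0°.
Midpoint longitude = -118.1° + (-129.0°)/2 = -118.1° − 64.5° = -182.6°.
Normalise into (−180°, 180°]: +177.4°.
(The naïve average (-118.1 + +112.9)/2 = -2.6° is on the wrong side of the globe.)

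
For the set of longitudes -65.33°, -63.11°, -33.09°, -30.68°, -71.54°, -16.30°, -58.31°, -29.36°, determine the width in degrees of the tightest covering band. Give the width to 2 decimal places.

55.24°

Sort the longitudes: -71.54°, -65.33°, -63.11°, -58.31°, -33.09°, -30.68°, -29.36°, -16.30°.
Eastward gaps between consecutive values (wrapping around): 6.21°, 2.22°, 4.80°, 25.22°, 2.41°, 1.32°, 13.06°, 304.76°.
Largest gap = 304.76° ⇒ minimal covering band is its complement: 360° − 304.76° = 55.24°.
Band runs from -71.54° eastward to -16.30°.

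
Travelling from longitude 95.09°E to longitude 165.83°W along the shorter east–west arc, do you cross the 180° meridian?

Yes

Naïve |-165.83 − 95.09| = 260.92° > 180°, so the shorter arc goes the other way round — across 180°.
Signed shortest Δλ = ((-165.83 − 95.09 + 180) mod 360) − 180 = 99.08°.
Going east by 99.08° from +95.09° passes through 180° before reaching -165.83°.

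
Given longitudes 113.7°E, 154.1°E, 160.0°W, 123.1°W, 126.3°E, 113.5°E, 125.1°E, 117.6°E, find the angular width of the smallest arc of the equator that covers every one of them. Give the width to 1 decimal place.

Sort the longitudes: -160.0°, -123.1°, +113.5°, +113.7°, +117.6°, +125.1°, +126.3°, +154.1°.
Eastward gaps between consecutive values (wrapping around): 36.9°, 236.6°, 0.2°, 3.9°, 7.5°, 1.2°, 27.8°, 45.9°.
Largest gap = 236.6° ⇒ minimal covering band is its complement: 360° − 236.6° = 123.4°.
Band runs from +113.5° eastward to -123.1°, crossing the antimeridian.

123.4°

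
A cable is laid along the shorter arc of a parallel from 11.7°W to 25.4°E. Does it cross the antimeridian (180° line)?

Signed shortest Δλ = ((25.4 − -11.7 + 180) mod 360) − 180 = 37.1°.
Going east by 37.1° from -11.7° reaches +25.4° without touching 180°.

No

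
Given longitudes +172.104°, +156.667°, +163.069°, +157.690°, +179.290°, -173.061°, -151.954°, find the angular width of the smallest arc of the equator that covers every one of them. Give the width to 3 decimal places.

Sort the longitudes: -173.061°, -151.954°, +156.667°, +157.690°, +163.069°, +172.104°, +179.290°.
Eastward gaps between consecutive values (wrapping around): 21.107°, 308.621°, 1.023°, 5.379°, 9.035°, 7.186°, 7.649°.
Largest gap = 308.621° ⇒ minimal covering band is its complement: 360° − 308.621° = 51.379°.
Band runs from +156.667° eastward to -151.954°, crossing the antimeridian.

51.379°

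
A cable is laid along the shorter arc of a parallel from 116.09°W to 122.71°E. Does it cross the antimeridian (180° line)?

Naïve |122.71 − -116.09| = 238.8° > 180°, so the shorter arc goes the other way round — across 180°.
Signed shortest Δλ = ((122.71 − -116.09 + 180) mod 360) − 180 = -121.2°.
Going west by 121.2° from -116.09° passes through 180° before reaching +122.71°.

Yes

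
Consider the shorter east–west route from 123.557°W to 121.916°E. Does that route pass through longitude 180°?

Naïve |121.916 − -123.557| = 245.473° > 180°, so the shorter arc goes the other way round — across 180°.
Signed shortest Δλ = ((121.916 − -123.557 + 180) mod 360) − 180 = -114.527°.
Going west by 114.527° from -123.557° passes through 180° before reaching +121.916°.

Yes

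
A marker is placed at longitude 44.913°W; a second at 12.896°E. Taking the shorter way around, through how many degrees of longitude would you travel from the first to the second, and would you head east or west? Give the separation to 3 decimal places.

57.809° east

Raw difference: 12.896 − -44.913 = 57.809°.
Normalise into (−180°, 180°]: 57.809° stays 57.809°.
Positive ⇒ the second point lies to the east; separation 57.809°.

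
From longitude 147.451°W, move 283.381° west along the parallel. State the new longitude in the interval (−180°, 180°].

Start at -147.451°; shift −283.381° → -430.832°.
-430.832° lies outside (−180°, 180°]; add 360° → -70.832°.

70.832°W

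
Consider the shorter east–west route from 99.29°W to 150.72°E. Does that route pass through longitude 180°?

Yes

Naïve |150.72 − -99.29| = 250.01° > 180°, so the shorter arc goes the other way round — across 180°.
Signed shortest Δλ = ((150.72 − -99.29 + 180) mod 360) − 180 = -109.99°.
Going west by 109.99° from -99.29° passes through 180° before reaching +150.72°.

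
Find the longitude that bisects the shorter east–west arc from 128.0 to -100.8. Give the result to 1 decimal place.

-166.4°

Signed shortest Δλ from +128.0° to -100.8° is +131.2°.
Midpoint longitude = +128.0° + (+131.2°)/2 = +128.0° + 65.6° = +193.6°.
Normalise into (−180°, 180°]: -166.4°.
(The naïve average (+128.0 + -100.8)/2 = 13.6° is on the wrong side of the globe.)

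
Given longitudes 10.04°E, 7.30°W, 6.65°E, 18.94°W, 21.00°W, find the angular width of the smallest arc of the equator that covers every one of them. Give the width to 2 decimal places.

31.04°

Sort the longitudes: -21.00°, -18.94°, -7.30°, +6.65°, +10.04°.
Eastward gaps between consecutive values (wrapping around): 2.06°, 11.64°, 13.95°, 3.39°, 328.96°.
Largest gap = 328.96° ⇒ minimal covering band is its complement: 360° − 328.96° = 31.04°.
Band runs from -21.00° eastward to +10.04°.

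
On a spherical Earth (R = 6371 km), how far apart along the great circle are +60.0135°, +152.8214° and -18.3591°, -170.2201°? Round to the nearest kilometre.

Δλ = -170.2201 − 152.8214 = -323.0415°; wrapped into (−180°, 180°]: 36.9585°.
Δφ = -18.3591 − 60.0135 = -78.3726°.
a = sin²(Δφ/2) + cos φ₁ · cos φ₂ · sin²(Δλ/2) = 0.446883.
c = 2·atan2(√a, √(1−a)) = 1.46436 rad → d = 6371·c ≈ 9329.44 km.

9329 km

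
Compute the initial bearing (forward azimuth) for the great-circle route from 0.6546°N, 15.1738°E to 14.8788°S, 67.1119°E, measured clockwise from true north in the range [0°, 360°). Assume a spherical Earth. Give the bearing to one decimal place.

Δλ = 67.1119 − 15.1738 = 51.9381°.
θ = atan2( sin Δλ · cos φ₂ , cos φ₁ · sin φ₂ − sin φ₁ · cos φ₂ · cos Δλ )
  = atan2(0.76095, -0.26357) = 109.104° → normalised to [0°, 360°): 109.104°.

109.1°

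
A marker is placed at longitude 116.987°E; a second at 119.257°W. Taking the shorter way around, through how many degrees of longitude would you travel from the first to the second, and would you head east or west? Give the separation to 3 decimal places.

Raw difference: -119.257 − 116.987 = -236.244°.
Normalise into (−180°, 180°]: -236.244° + 360° = 123.756°.
Positive ⇒ the second point lies to the east; separation 123.756°.

123.756° east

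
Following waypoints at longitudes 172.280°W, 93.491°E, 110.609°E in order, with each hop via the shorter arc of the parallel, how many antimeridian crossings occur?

Leg 1: -172.280° → +93.491°, shortest Δλ = -94.229° (west) — crosses 180°.
Leg 2: +93.491° → +110.609°, shortest Δλ = 17.118° (east) — does not cross 180°.
Total crossings: 1.

1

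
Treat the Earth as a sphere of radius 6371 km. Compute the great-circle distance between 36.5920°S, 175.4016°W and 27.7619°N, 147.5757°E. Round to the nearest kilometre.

Δλ = 147.5757 − -175.4016 = 322.9773°; wrapped into (−180°, 180°]: -37.0227°.
Δφ = 27.7619 − -36.5920 = 64.3539°.
a = sin²(Δφ/2) + cos φ₁ · cos φ₂ · sin²(Δλ/2) = 0.355212.
c = 2·atan2(√a, √(1−a)) = 1.27701 rad → d = 6371·c ≈ 8135.84 km.

8136 km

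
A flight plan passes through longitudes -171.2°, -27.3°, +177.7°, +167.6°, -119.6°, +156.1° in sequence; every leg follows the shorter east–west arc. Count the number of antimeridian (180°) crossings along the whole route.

3

Leg 1: -171.2° → -27.3°, shortest Δλ = 143.9° (east) — does not cross 180°.
Leg 2: -27.3° → +177.7°, shortest Δλ = -155.0° (west) — crosses 180°.
Leg 3: +177.7° → +167.6°, shortest Δλ = -10.1° (west) — does not cross 180°.
Leg 4: +167.6° → -119.6°, shortest Δλ = 72.8° (east) — crosses 180°.
Leg 5: -119.6° → +156.1°, shortest Δλ = -84.3° (west) — crosses 180°.
Total crossings: 3.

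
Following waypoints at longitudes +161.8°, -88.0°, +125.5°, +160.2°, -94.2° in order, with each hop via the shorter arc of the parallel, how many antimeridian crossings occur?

3

Leg 1: +161.8° → -88.0°, shortest Δλ = 110.2° (east) — crosses 180°.
Leg 2: -88.0° → +125.5°, shortest Δλ = -146.5° (west) — crosses 180°.
Leg 3: +125.5° → +160.2°, shortest Δλ = 34.7° (east) — does not cross 180°.
Leg 4: +160.2° → -94.2°, shortest Δλ = 105.6° (east) — crosses 180°.
Total crossings: 3.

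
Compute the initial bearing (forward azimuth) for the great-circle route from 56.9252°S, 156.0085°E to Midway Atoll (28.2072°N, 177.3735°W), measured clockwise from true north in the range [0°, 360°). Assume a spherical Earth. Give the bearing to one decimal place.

23.3°

Δλ = -177.3735 − 156.0085 = -333.3820°; wrapped into (−180°, 180°]: 26.6180°.
θ = atan2( sin Δλ · cos φ₂ , cos φ₁ · sin φ₂ − sin φ₁ · cos φ₂ · cos Δλ )
  = atan2(0.39483, 0.91813) = 23.270° → normalised to [0°, 360°): 23.270°.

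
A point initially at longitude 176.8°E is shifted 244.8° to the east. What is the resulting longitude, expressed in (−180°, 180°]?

Start at +176.8°; shift +244.8° → +421.6°.
+421.6° lies outside (−180°, 180°]; subtract 360° → +61.6°.

61.6°E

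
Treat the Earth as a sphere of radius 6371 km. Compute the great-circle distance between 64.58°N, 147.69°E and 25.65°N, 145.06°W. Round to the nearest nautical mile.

Δλ = -145.06 − 147.69 = -292.75°; wrapped into (−180°, 180°]: 67.25°.
Δφ = 25.65 − 64.58 = -38.93°.
a = sin²(Δφ/2) + cos φ₁ · cos φ₂ · sin²(Δλ/2) = 0.229699.
c = 2·atan2(√a, √(1−a)) = 0.99964 rad → d = 6371·c ≈ 6368.73 km ≈ 3438.84 nmi.

3439 nmi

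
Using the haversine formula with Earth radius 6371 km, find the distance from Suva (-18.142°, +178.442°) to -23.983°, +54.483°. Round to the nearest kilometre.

12343 km

Δλ = 54.483 − 178.442 = -123.959°.
Δφ = -23.983 − -18.142 = -5.841°.
a = sin²(Δφ/2) + cos φ₁ · cos φ₂ · sin²(Δλ/2) = 0.679220.
c = 2·atan2(√a, √(1−a)) = 1.93739 rad → d = 6371·c ≈ 12343.12 km.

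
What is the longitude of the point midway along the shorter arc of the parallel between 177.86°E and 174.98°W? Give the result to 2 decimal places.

Signed shortest Δλ from +177.86° to -174.98° is +7.16°.
Midpoint longitude = +177.86° + (+7.16°)/2 = +177.86° + 3.58° = +181.44°.
Normalise into (−180°, 180°]: -178.56°.
(The naïve average (+177.86 + -174.98)/2 = 1.44° is on the wrong side of the globe.)

178.56°W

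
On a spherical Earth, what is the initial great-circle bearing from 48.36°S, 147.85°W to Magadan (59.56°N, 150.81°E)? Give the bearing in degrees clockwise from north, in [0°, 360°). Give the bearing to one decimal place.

Δλ = 150.81 − -147.85 = 298.66°; wrapped into (−180°, 180°]: -61.34°.
θ = atan2( sin Δλ · cos φ₂ , cos φ₁ · sin φ₂ − sin φ₁ · cos φ₂ · cos Δλ )
  = atan2(-0.44456, 0.75445) = -30.509° → normalised to [0°, 360°): 329.491°.

329.5°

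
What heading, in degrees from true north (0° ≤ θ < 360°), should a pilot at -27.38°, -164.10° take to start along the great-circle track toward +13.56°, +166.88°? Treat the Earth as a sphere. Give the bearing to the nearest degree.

322°

Δλ = 166.88 − -164.10 = 330.98°; wrapped into (−180°, 180°]: -29.02°.
θ = atan2( sin Δλ · cos φ₂ , cos φ₁ · sin φ₂ − sin φ₁ · cos φ₂ · cos Δλ )
  = atan2(-0.47159, 0.59914) = -38.207° → normalised to [0°, 360°): 321.793°.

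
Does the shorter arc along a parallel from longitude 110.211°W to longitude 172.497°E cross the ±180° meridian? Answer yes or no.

Naïve |172.497 − -110.211| = 282.708° > 180°, so the shorter arc goes the other way round — across 180°.
Signed shortest Δλ = ((172.497 − -110.211 + 180) mod 360) − 180 = -77.292°.
Going west by 77.292° from -110.211° passes through 180° before reaching +172.497°.

Yes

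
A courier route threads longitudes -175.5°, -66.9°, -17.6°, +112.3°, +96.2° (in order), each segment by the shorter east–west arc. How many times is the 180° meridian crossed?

Leg 1: -175.5° → -66.9°, shortest Δλ = 108.6° (east) — does not cross 180°.
Leg 2: -66.9° → -17.6°, shortest Δλ = 49.3° (east) — does not cross 180°.
Leg 3: -17.6° → +112.3°, shortest Δλ = 129.9° (east) — does not cross 180°.
Leg 4: +112.3° → +96.2°, shortest Δλ = -16.1° (west) — does not cross 180°.
Total crossings: 0.

0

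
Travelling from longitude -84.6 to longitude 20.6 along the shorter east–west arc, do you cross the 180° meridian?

No

Signed shortest Δλ = ((20.6 − -84.6 + 180) mod 360) − 180 = 105.2°.
Going east by 105.2° from -84.6° reaches +20.6° without touching 180°.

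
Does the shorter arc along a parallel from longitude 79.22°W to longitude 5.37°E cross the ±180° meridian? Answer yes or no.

No

Signed shortest Δλ = ((5.37 − -79.22 + 180) mod 360) − 180 = 84.59°.
Going east by 84.59° from -79.22° reaches +5.37° without touching 180°.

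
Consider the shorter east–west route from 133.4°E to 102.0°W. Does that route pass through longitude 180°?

Yes

Naïve |-102.0 − 133.4| = 235.4° > 180°, so the shorter arc goes the other way round — across 180°.
Signed shortest Δλ = ((-102.0 − 133.4 + 180) mod 360) − 180 = 124.6°.
Going east by 124.6° from +133.4° passes through 180° before reaching -102.0°.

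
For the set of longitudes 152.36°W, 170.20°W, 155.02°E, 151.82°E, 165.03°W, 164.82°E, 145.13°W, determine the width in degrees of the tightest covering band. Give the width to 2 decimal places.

63.05°

Sort the longitudes: -170.20°, -165.03°, -152.36°, -145.13°, +151.82°, +155.02°, +164.82°.
Eastward gaps between consecutive values (wrapping around): 5.17°, 12.67°, 7.23°, 296.95°, 3.20°, 9.80°, 24.98°.
Largest gap = 296.95° ⇒ minimal covering band is its complement: 360° − 296.95° = 63.05°.
Band runs from +151.82° eastward to -145.13°, crossing the antimeridian.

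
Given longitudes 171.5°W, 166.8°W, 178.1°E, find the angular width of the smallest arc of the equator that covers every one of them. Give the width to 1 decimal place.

15.1°

Sort the longitudes: -171.5°, -166.8°, +178.1°.
Eastward gaps between consecutive values (wrapping around): 4.7°, 344.9°, 10.4°.
Largest gap = 344.9° ⇒ minimal covering band is its complement: 360° − 344.9° = 15.1°.
Band runs from +178.1° eastward to -166.8°, crossing the antimeridian.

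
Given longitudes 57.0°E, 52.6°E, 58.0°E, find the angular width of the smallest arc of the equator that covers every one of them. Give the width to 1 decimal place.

Sort the longitudes: +52.6°, +57.0°, +58.0°.
Eastward gaps between consecutive values (wrapping around): 4.4°, 1.0°, 354.6°.
Largest gap = 354.6° ⇒ minimal covering band is its complement: 360° − 354.6° = 5.4°.
Band runs from +52.6° eastward to +58.0°.

5.4°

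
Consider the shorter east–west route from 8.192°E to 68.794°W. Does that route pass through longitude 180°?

No

Signed shortest Δλ = ((-68.794 − 8.192 + 180) mod 360) − 180 = -76.986°.
Going west by 76.986° from +8.192° reaches -68.794° without touching 180°.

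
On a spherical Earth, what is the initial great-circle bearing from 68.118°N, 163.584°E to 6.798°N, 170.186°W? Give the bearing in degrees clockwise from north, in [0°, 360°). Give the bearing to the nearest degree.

Δλ = -170.186 − 163.584 = -333.770°; wrapped into (−180°, 180°]: 26.230°.
θ = atan2( sin Δλ · cos φ₂ , cos φ₁ · sin φ₂ − sin φ₁ · cos φ₂ · cos Δλ )
  = atan2(0.43887, -0.78243) = 150.712° → normalised to [0°, 360°): 150.712°.

151°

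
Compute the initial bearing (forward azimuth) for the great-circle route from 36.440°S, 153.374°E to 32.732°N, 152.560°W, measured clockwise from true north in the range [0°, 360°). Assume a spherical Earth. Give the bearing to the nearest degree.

Δλ = -152.560 − 153.374 = -305.934°; wrapped into (−180°, 180°]: 54.066°.
θ = atan2( sin Δλ · cos φ₂ , cos φ₁ · sin φ₂ − sin φ₁ · cos φ₂ · cos Δλ )
  = atan2(0.68112, 0.72822) = 43.086° → normalised to [0°, 360°): 43.086°.

43°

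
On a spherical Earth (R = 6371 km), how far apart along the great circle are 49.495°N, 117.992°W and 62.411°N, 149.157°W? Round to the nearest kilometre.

2376 km

Δλ = -149.157 − -117.992 = -31.165°.
Δφ = 62.411 − 49.495 = 12.916°.
a = sin²(Δφ/2) + cos φ₁ · cos φ₂ · sin²(Δλ/2) = 0.034357.
c = 2·atan2(√a, √(1−a)) = 0.37287 rad → d = 6371·c ≈ 2375.54 km.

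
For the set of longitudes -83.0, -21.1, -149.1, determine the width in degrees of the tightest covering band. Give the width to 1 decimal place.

128.0°

Sort the longitudes: -149.1°, -83.0°, -21.1°.
Eastward gaps between consecutive values (wrapping around): 66.1°, 61.9°, 232.0°.
Largest gap = 232.0° ⇒ minimal covering band is its complement: 360° − 232.0° = 128.0°.
Band runs from -149.1° eastward to -21.1°.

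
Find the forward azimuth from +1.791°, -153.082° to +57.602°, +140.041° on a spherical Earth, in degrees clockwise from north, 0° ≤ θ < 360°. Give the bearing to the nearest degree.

Δλ = 140.041 − -153.082 = 293.123°; wrapped into (−180°, 180°]: -66.877°.
θ = atan2( sin Δλ · cos φ₂ , cos φ₁ · sin φ₂ − sin φ₁ · cos φ₂ · cos Δλ )
  = atan2(-0.49275, 0.83736) = -30.475° → normalised to [0°, 360°): 329.525°.

330°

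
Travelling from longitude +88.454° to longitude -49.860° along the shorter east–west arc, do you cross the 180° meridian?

Signed shortest Δλ = ((-49.860 − 88.454 + 180) mod 360) − 180 = -138.314°.
Going west by 138.314° from +88.454° reaches -49.860° without touching 180°.

No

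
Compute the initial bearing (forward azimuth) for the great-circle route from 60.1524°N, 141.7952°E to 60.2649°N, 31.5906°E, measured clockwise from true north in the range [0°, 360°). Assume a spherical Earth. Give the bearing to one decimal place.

Δλ = 31.5906 − 141.7952 = -110.2046°.
θ = atan2( sin Δλ · cos φ₂ , cos φ₁ · sin φ₂ − sin φ₁ · cos φ₂ · cos Δλ )
  = atan2(-0.46547, 0.58074) = -38.713° → normalised to [0°, 360°): 321.287°.

321.3°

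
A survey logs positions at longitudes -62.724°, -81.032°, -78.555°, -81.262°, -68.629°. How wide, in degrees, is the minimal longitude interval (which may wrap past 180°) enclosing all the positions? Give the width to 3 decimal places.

18.538°

Sort the longitudes: -81.262°, -81.032°, -78.555°, -68.629°, -62.724°.
Eastward gaps between consecutive values (wrapping around): 0.230°, 2.477°, 9.926°, 5.905°, 341.462°.
Largest gap = 341.462° ⇒ minimal covering band is its complement: 360° − 341.462° = 18.538°.
Band runs from -81.262° eastward to -62.724°.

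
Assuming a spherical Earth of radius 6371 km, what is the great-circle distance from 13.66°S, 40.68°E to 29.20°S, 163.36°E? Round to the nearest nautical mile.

6607 nmi

Δλ = 163.36 − 40.68 = 122.68°.
Δφ = -29.20 − -13.66 = -15.54°.
a = sin²(Δφ/2) + cos φ₁ · cos φ₂ · sin²(Δλ/2) = 0.671393.
c = 2·atan2(√a, √(1−a)) = 1.92068 rad → d = 6371·c ≈ 12236.64 km ≈ 6607.26 nmi.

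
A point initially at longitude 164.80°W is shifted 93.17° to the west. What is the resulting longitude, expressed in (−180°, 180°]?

Start at -164.80°; shift −93.17° → -257.97°.
-257.97° lies outside (−180°, 180°]; add 360° → +102.03°.

102.03°E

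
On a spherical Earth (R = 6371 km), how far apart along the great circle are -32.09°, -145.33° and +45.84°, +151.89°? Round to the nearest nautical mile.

5787 nmi

Δλ = 151.89 − -145.33 = 297.22°; wrapped into (−180°, 180°]: -62.78°.
Δφ = 45.84 − -32.09 = 77.93°.
a = sin²(Δφ/2) + cos φ₁ · cos φ₂ · sin²(Δλ/2) = 0.555572.
c = 2·atan2(√a, √(1−a)) = 1.68217 rad → d = 6371·c ≈ 10717.11 km ≈ 5786.78 nmi.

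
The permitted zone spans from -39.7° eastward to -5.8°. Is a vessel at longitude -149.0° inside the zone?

No

Band width going east from -39.7° to -5.8°: ((-5.8 − -39.7) mod 360) = 33.9°.
Offset of -149.0° east of the west edge: ((-149.0 − -39.7) mod 360) = 250.7°.
250.7° > 33.9° ⇒ outside.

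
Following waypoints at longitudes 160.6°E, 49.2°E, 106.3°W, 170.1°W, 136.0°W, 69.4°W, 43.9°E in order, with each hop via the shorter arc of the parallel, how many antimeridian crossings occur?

0

Leg 1: +160.6° → +49.2°, shortest Δλ = -111.4° (west) — does not cross 180°.
Leg 2: +49.2° → -106.3°, shortest Δλ = -155.5° (west) — does not cross 180°.
Leg 3: -106.3° → -170.1°, shortest Δλ = -63.8° (west) — does not cross 180°.
Leg 4: -170.1° → -136.0°, shortest Δλ = 34.1° (east) — does not cross 180°.
Leg 5: -136.0° → -69.4°, shortest Δλ = 66.6° (east) — does not cross 180°.
Leg 6: -69.4° → +43.9°, shortest Δλ = 113.3° (east) — does not cross 180°.
Total crossings: 0.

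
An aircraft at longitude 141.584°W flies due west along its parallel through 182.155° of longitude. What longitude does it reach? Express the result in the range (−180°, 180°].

36.261°E

Start at -141.584°; shift −182.155° → -323.739°.
-323.739° lies outside (−180°, 180°]; add 360° → +36.261°.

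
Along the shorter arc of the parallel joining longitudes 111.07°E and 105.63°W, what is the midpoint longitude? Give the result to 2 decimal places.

177.28°W

Signed shortest Δλ from +111.07° to -105.63° is +143.30°.
Midpoint longitude = +111.07° + (+143.30°)/2 = +111.07° + 71.65° = +182.72°.
Normalise into (−180°, 180°]: -177.28°.
(The naïve average (+111.07 + -105.63)/2 = 2.72° is on the wrong side of the globe.)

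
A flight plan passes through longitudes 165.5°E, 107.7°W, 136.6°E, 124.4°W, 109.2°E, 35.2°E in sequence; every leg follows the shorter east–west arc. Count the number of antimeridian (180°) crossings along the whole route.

Leg 1: +165.5° → -107.7°, shortest Δλ = 86.8° (east) — crosses 180°.
Leg 2: -107.7° → +136.6°, shortest Δλ = -115.7° (west) — crosses 180°.
Leg 3: +136.6° → -124.4°, shortest Δλ = 99.0° (east) — crosses 180°.
Leg 4: -124.4° → +109.2°, shortest Δλ = -126.4° (west) — crosses 180°.
Leg 5: +109.2° → +35.2°, shortest Δλ = -74.0° (west) — does not cross 180°.
Total crossings: 4.

4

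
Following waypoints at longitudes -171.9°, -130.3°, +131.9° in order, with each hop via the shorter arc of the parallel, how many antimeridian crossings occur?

1

Leg 1: -171.9° → -130.3°, shortest Δλ = 41.6° (east) — does not cross 180°.
Leg 2: -130.3° → +131.9°, shortest Δλ = -97.8° (west) — crosses 180°.
Total crossings: 1.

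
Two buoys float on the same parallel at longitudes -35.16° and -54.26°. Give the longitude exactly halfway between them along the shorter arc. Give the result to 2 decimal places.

Signed shortest Δλ from -35.16° to -54.26° is -19.10°.
Midpoint longitude = -35.16° + (-19.10°)/2 = -35.16° − 9.55° = -44.71°.

-44.71°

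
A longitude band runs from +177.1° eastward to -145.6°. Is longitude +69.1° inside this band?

Band width going east from +177.1° to -145.6°: ((-145.6 − 177.1) mod 360) = 37.3°.
Offset of +69.1° east of the west edge: ((69.1 − 177.1) mod 360) = 252.0°.
252.0° > 37.3° ⇒ outside.

No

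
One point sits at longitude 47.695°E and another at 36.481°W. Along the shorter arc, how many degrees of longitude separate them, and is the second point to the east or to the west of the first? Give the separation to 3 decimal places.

Raw difference: -36.481 − 47.695 = -84.176°.
Normalise into (−180°, 180°]: -84.176° stays -84.176°.
Negative ⇒ the second point lies to the west; separation 84.176°.

84.176° west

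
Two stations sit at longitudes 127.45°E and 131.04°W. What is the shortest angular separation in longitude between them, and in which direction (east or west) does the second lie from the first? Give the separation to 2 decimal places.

Raw difference: -131.04 − 127.45 = -258.49°.
Normalise into (−180°, 180°]: -258.49° + 360° = 101.51°.
Positive ⇒ the second point lies to the east; separation 101.51°.

101.51° east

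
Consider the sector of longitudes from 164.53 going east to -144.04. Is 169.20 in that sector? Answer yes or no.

Band width going east from +164.53° to -144.04°: ((-144.04 − 164.53) mod 360) = 51.43°.
Offset of +169.20° east of the west edge: ((169.20 − 164.53) mod 360) = 4.67°.
4.67° ≤ 51.43° ⇒ inside.

Yes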